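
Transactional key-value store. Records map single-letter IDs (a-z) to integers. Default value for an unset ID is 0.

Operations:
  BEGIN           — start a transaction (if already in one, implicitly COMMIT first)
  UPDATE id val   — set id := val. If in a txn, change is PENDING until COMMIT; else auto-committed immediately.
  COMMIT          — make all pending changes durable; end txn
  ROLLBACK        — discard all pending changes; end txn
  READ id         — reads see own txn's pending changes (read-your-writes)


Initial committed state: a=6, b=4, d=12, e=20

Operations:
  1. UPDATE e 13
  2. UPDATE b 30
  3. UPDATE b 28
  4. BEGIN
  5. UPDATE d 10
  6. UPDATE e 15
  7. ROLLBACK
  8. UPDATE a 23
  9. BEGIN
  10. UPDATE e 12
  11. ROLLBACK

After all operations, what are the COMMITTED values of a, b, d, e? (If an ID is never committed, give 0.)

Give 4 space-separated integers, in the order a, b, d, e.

Answer: 23 28 12 13

Derivation:
Initial committed: {a=6, b=4, d=12, e=20}
Op 1: UPDATE e=13 (auto-commit; committed e=13)
Op 2: UPDATE b=30 (auto-commit; committed b=30)
Op 3: UPDATE b=28 (auto-commit; committed b=28)
Op 4: BEGIN: in_txn=True, pending={}
Op 5: UPDATE d=10 (pending; pending now {d=10})
Op 6: UPDATE e=15 (pending; pending now {d=10, e=15})
Op 7: ROLLBACK: discarded pending ['d', 'e']; in_txn=False
Op 8: UPDATE a=23 (auto-commit; committed a=23)
Op 9: BEGIN: in_txn=True, pending={}
Op 10: UPDATE e=12 (pending; pending now {e=12})
Op 11: ROLLBACK: discarded pending ['e']; in_txn=False
Final committed: {a=23, b=28, d=12, e=13}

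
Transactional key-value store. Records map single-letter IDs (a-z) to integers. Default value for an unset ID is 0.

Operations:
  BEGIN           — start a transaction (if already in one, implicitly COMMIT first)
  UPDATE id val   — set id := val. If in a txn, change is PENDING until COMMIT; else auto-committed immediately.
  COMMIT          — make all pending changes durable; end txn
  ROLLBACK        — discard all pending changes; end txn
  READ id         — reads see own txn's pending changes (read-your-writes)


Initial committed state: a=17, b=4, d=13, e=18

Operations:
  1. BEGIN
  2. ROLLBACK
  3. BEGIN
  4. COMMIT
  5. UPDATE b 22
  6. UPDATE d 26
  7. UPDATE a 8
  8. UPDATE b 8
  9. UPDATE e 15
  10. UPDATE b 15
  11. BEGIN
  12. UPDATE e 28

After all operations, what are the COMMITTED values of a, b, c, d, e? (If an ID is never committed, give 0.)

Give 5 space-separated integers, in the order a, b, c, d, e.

Initial committed: {a=17, b=4, d=13, e=18}
Op 1: BEGIN: in_txn=True, pending={}
Op 2: ROLLBACK: discarded pending []; in_txn=False
Op 3: BEGIN: in_txn=True, pending={}
Op 4: COMMIT: merged [] into committed; committed now {a=17, b=4, d=13, e=18}
Op 5: UPDATE b=22 (auto-commit; committed b=22)
Op 6: UPDATE d=26 (auto-commit; committed d=26)
Op 7: UPDATE a=8 (auto-commit; committed a=8)
Op 8: UPDATE b=8 (auto-commit; committed b=8)
Op 9: UPDATE e=15 (auto-commit; committed e=15)
Op 10: UPDATE b=15 (auto-commit; committed b=15)
Op 11: BEGIN: in_txn=True, pending={}
Op 12: UPDATE e=28 (pending; pending now {e=28})
Final committed: {a=8, b=15, d=26, e=15}

Answer: 8 15 0 26 15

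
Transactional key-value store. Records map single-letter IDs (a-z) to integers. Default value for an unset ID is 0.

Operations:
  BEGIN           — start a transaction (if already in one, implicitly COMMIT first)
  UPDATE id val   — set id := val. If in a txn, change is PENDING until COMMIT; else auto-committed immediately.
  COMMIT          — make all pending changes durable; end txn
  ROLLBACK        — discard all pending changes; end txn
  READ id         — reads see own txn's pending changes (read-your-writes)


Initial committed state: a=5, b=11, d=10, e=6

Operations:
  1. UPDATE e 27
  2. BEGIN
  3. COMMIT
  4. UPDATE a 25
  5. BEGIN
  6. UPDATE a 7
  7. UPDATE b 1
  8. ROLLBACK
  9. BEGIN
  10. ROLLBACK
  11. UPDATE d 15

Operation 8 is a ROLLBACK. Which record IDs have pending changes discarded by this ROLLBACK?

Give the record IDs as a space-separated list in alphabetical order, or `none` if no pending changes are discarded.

Answer: a b

Derivation:
Initial committed: {a=5, b=11, d=10, e=6}
Op 1: UPDATE e=27 (auto-commit; committed e=27)
Op 2: BEGIN: in_txn=True, pending={}
Op 3: COMMIT: merged [] into committed; committed now {a=5, b=11, d=10, e=27}
Op 4: UPDATE a=25 (auto-commit; committed a=25)
Op 5: BEGIN: in_txn=True, pending={}
Op 6: UPDATE a=7 (pending; pending now {a=7})
Op 7: UPDATE b=1 (pending; pending now {a=7, b=1})
Op 8: ROLLBACK: discarded pending ['a', 'b']; in_txn=False
Op 9: BEGIN: in_txn=True, pending={}
Op 10: ROLLBACK: discarded pending []; in_txn=False
Op 11: UPDATE d=15 (auto-commit; committed d=15)
ROLLBACK at op 8 discards: ['a', 'b']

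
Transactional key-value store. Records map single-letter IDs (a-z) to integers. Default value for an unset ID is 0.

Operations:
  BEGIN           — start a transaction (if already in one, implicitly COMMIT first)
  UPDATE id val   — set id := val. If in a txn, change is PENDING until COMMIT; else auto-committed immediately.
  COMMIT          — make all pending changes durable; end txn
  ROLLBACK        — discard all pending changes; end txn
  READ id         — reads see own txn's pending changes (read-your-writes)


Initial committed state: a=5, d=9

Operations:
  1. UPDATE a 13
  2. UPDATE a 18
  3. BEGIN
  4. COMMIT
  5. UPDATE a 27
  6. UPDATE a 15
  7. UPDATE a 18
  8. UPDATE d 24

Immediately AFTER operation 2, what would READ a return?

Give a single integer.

Initial committed: {a=5, d=9}
Op 1: UPDATE a=13 (auto-commit; committed a=13)
Op 2: UPDATE a=18 (auto-commit; committed a=18)
After op 2: visible(a) = 18 (pending={}, committed={a=18, d=9})

Answer: 18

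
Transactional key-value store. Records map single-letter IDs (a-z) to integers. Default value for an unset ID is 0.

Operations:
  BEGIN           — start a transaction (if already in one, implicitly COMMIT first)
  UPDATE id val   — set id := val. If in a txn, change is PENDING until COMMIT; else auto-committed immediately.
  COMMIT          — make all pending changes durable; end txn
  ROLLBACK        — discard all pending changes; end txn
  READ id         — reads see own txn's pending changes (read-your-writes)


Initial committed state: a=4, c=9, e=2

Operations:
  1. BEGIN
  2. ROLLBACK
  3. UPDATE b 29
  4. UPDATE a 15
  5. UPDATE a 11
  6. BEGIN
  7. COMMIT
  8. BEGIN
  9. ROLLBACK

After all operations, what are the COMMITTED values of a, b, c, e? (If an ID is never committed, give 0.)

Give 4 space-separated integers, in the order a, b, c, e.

Initial committed: {a=4, c=9, e=2}
Op 1: BEGIN: in_txn=True, pending={}
Op 2: ROLLBACK: discarded pending []; in_txn=False
Op 3: UPDATE b=29 (auto-commit; committed b=29)
Op 4: UPDATE a=15 (auto-commit; committed a=15)
Op 5: UPDATE a=11 (auto-commit; committed a=11)
Op 6: BEGIN: in_txn=True, pending={}
Op 7: COMMIT: merged [] into committed; committed now {a=11, b=29, c=9, e=2}
Op 8: BEGIN: in_txn=True, pending={}
Op 9: ROLLBACK: discarded pending []; in_txn=False
Final committed: {a=11, b=29, c=9, e=2}

Answer: 11 29 9 2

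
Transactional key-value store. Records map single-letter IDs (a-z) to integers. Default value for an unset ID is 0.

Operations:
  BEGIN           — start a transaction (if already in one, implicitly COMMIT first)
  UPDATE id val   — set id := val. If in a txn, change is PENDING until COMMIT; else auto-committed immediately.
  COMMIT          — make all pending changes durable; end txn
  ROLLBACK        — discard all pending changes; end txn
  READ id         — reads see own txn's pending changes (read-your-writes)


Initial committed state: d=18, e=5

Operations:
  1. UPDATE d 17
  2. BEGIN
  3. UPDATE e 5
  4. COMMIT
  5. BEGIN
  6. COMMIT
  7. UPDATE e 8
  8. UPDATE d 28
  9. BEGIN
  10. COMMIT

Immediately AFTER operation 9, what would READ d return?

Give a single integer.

Answer: 28

Derivation:
Initial committed: {d=18, e=5}
Op 1: UPDATE d=17 (auto-commit; committed d=17)
Op 2: BEGIN: in_txn=True, pending={}
Op 3: UPDATE e=5 (pending; pending now {e=5})
Op 4: COMMIT: merged ['e'] into committed; committed now {d=17, e=5}
Op 5: BEGIN: in_txn=True, pending={}
Op 6: COMMIT: merged [] into committed; committed now {d=17, e=5}
Op 7: UPDATE e=8 (auto-commit; committed e=8)
Op 8: UPDATE d=28 (auto-commit; committed d=28)
Op 9: BEGIN: in_txn=True, pending={}
After op 9: visible(d) = 28 (pending={}, committed={d=28, e=8})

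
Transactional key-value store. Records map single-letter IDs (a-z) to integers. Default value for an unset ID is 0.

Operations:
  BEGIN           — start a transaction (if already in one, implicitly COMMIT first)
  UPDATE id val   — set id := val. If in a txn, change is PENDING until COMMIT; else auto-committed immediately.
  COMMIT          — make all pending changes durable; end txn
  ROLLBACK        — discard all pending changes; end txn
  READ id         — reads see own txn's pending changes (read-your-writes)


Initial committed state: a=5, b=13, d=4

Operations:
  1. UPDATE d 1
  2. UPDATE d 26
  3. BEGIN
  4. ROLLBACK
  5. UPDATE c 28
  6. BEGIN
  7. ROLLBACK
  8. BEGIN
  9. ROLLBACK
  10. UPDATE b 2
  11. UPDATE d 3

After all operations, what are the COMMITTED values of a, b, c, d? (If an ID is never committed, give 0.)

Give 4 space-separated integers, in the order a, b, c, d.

Initial committed: {a=5, b=13, d=4}
Op 1: UPDATE d=1 (auto-commit; committed d=1)
Op 2: UPDATE d=26 (auto-commit; committed d=26)
Op 3: BEGIN: in_txn=True, pending={}
Op 4: ROLLBACK: discarded pending []; in_txn=False
Op 5: UPDATE c=28 (auto-commit; committed c=28)
Op 6: BEGIN: in_txn=True, pending={}
Op 7: ROLLBACK: discarded pending []; in_txn=False
Op 8: BEGIN: in_txn=True, pending={}
Op 9: ROLLBACK: discarded pending []; in_txn=False
Op 10: UPDATE b=2 (auto-commit; committed b=2)
Op 11: UPDATE d=3 (auto-commit; committed d=3)
Final committed: {a=5, b=2, c=28, d=3}

Answer: 5 2 28 3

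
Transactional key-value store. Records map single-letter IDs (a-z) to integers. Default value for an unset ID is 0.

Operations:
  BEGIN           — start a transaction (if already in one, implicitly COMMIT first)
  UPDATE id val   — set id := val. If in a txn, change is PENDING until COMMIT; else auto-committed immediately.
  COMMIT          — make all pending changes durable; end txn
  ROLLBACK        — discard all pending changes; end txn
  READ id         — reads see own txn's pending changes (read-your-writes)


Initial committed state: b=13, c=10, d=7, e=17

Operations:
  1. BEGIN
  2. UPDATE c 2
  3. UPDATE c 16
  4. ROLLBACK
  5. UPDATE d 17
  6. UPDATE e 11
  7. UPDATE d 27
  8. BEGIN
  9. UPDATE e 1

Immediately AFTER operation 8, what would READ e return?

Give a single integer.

Initial committed: {b=13, c=10, d=7, e=17}
Op 1: BEGIN: in_txn=True, pending={}
Op 2: UPDATE c=2 (pending; pending now {c=2})
Op 3: UPDATE c=16 (pending; pending now {c=16})
Op 4: ROLLBACK: discarded pending ['c']; in_txn=False
Op 5: UPDATE d=17 (auto-commit; committed d=17)
Op 6: UPDATE e=11 (auto-commit; committed e=11)
Op 7: UPDATE d=27 (auto-commit; committed d=27)
Op 8: BEGIN: in_txn=True, pending={}
After op 8: visible(e) = 11 (pending={}, committed={b=13, c=10, d=27, e=11})

Answer: 11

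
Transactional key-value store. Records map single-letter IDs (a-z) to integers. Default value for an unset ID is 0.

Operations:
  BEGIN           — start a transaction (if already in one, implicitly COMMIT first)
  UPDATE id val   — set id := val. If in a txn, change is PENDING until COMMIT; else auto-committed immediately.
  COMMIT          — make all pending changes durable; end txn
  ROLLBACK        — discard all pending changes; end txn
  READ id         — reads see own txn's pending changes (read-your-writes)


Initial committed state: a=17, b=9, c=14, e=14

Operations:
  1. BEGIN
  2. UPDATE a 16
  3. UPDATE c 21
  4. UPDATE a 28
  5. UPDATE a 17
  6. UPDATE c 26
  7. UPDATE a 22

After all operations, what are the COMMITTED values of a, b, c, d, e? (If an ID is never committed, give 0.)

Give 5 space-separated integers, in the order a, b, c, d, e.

Initial committed: {a=17, b=9, c=14, e=14}
Op 1: BEGIN: in_txn=True, pending={}
Op 2: UPDATE a=16 (pending; pending now {a=16})
Op 3: UPDATE c=21 (pending; pending now {a=16, c=21})
Op 4: UPDATE a=28 (pending; pending now {a=28, c=21})
Op 5: UPDATE a=17 (pending; pending now {a=17, c=21})
Op 6: UPDATE c=26 (pending; pending now {a=17, c=26})
Op 7: UPDATE a=22 (pending; pending now {a=22, c=26})
Final committed: {a=17, b=9, c=14, e=14}

Answer: 17 9 14 0 14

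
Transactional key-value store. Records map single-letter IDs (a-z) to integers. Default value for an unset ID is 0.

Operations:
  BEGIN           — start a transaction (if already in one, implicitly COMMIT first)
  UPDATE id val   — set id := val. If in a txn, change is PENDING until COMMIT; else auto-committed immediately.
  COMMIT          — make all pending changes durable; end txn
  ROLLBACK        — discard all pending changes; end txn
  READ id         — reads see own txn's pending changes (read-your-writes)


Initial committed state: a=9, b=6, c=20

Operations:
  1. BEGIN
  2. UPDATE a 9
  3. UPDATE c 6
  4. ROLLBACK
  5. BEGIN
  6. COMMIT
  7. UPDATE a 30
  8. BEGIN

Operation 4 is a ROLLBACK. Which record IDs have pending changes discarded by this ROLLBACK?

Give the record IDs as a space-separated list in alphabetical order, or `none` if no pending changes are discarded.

Answer: a c

Derivation:
Initial committed: {a=9, b=6, c=20}
Op 1: BEGIN: in_txn=True, pending={}
Op 2: UPDATE a=9 (pending; pending now {a=9})
Op 3: UPDATE c=6 (pending; pending now {a=9, c=6})
Op 4: ROLLBACK: discarded pending ['a', 'c']; in_txn=False
Op 5: BEGIN: in_txn=True, pending={}
Op 6: COMMIT: merged [] into committed; committed now {a=9, b=6, c=20}
Op 7: UPDATE a=30 (auto-commit; committed a=30)
Op 8: BEGIN: in_txn=True, pending={}
ROLLBACK at op 4 discards: ['a', 'c']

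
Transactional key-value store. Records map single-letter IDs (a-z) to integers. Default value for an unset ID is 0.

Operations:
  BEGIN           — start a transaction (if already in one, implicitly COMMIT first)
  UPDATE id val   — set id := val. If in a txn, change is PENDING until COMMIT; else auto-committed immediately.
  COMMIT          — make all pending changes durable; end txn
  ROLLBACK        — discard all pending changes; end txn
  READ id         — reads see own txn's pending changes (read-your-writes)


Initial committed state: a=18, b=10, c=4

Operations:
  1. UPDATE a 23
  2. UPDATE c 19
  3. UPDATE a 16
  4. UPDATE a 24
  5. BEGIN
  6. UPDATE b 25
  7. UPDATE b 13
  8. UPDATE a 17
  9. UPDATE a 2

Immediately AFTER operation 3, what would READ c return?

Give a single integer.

Initial committed: {a=18, b=10, c=4}
Op 1: UPDATE a=23 (auto-commit; committed a=23)
Op 2: UPDATE c=19 (auto-commit; committed c=19)
Op 3: UPDATE a=16 (auto-commit; committed a=16)
After op 3: visible(c) = 19 (pending={}, committed={a=16, b=10, c=19})

Answer: 19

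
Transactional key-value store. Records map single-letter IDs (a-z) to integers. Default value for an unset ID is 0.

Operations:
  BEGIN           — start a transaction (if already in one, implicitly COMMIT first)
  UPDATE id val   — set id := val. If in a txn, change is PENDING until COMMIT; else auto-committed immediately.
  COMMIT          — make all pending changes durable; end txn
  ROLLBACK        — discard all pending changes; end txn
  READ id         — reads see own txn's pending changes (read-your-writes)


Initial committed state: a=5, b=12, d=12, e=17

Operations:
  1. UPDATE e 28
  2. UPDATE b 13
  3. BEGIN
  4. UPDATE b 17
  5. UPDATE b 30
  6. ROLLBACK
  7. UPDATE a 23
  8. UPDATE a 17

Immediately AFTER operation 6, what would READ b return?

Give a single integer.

Initial committed: {a=5, b=12, d=12, e=17}
Op 1: UPDATE e=28 (auto-commit; committed e=28)
Op 2: UPDATE b=13 (auto-commit; committed b=13)
Op 3: BEGIN: in_txn=True, pending={}
Op 4: UPDATE b=17 (pending; pending now {b=17})
Op 5: UPDATE b=30 (pending; pending now {b=30})
Op 6: ROLLBACK: discarded pending ['b']; in_txn=False
After op 6: visible(b) = 13 (pending={}, committed={a=5, b=13, d=12, e=28})

Answer: 13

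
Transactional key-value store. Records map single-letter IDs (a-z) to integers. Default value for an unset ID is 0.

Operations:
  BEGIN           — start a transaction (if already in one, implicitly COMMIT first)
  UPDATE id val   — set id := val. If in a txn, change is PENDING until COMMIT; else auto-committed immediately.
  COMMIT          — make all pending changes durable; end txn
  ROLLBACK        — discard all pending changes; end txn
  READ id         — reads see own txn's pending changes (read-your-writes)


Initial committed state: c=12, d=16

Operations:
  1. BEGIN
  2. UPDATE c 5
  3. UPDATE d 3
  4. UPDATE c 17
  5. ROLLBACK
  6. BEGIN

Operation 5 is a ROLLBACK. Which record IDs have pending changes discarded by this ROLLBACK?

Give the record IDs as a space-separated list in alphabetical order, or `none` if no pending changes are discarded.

Answer: c d

Derivation:
Initial committed: {c=12, d=16}
Op 1: BEGIN: in_txn=True, pending={}
Op 2: UPDATE c=5 (pending; pending now {c=5})
Op 3: UPDATE d=3 (pending; pending now {c=5, d=3})
Op 4: UPDATE c=17 (pending; pending now {c=17, d=3})
Op 5: ROLLBACK: discarded pending ['c', 'd']; in_txn=False
Op 6: BEGIN: in_txn=True, pending={}
ROLLBACK at op 5 discards: ['c', 'd']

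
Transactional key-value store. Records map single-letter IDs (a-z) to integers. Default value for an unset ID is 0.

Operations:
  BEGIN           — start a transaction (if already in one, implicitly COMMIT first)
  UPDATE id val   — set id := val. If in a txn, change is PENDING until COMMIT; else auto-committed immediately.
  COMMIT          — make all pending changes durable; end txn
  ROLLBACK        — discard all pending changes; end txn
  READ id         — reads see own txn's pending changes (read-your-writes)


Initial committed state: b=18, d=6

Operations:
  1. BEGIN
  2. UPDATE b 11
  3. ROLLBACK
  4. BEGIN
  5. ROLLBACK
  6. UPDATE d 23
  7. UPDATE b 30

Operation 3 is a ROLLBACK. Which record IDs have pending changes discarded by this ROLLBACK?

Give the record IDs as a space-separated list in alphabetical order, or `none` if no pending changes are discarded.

Answer: b

Derivation:
Initial committed: {b=18, d=6}
Op 1: BEGIN: in_txn=True, pending={}
Op 2: UPDATE b=11 (pending; pending now {b=11})
Op 3: ROLLBACK: discarded pending ['b']; in_txn=False
Op 4: BEGIN: in_txn=True, pending={}
Op 5: ROLLBACK: discarded pending []; in_txn=False
Op 6: UPDATE d=23 (auto-commit; committed d=23)
Op 7: UPDATE b=30 (auto-commit; committed b=30)
ROLLBACK at op 3 discards: ['b']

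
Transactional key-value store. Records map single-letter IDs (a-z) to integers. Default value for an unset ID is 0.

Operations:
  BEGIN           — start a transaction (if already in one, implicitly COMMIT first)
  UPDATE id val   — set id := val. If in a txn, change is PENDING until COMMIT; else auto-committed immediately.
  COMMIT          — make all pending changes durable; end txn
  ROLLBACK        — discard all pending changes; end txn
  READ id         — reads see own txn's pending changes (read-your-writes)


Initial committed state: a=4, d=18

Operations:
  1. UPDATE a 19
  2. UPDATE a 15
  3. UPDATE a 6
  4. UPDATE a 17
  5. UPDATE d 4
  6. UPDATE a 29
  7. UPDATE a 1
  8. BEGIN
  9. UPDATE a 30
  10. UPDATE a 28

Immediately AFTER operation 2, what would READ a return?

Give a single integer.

Answer: 15

Derivation:
Initial committed: {a=4, d=18}
Op 1: UPDATE a=19 (auto-commit; committed a=19)
Op 2: UPDATE a=15 (auto-commit; committed a=15)
After op 2: visible(a) = 15 (pending={}, committed={a=15, d=18})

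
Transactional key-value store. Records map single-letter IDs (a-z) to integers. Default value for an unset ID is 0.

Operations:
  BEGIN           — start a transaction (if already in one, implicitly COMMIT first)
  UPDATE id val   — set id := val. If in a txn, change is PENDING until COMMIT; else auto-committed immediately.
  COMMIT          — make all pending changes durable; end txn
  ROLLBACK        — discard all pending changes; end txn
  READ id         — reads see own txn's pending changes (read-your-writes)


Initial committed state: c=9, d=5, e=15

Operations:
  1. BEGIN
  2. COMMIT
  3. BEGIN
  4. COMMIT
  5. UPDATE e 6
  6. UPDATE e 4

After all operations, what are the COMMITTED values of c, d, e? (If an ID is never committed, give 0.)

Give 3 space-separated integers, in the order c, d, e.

Initial committed: {c=9, d=5, e=15}
Op 1: BEGIN: in_txn=True, pending={}
Op 2: COMMIT: merged [] into committed; committed now {c=9, d=5, e=15}
Op 3: BEGIN: in_txn=True, pending={}
Op 4: COMMIT: merged [] into committed; committed now {c=9, d=5, e=15}
Op 5: UPDATE e=6 (auto-commit; committed e=6)
Op 6: UPDATE e=4 (auto-commit; committed e=4)
Final committed: {c=9, d=5, e=4}

Answer: 9 5 4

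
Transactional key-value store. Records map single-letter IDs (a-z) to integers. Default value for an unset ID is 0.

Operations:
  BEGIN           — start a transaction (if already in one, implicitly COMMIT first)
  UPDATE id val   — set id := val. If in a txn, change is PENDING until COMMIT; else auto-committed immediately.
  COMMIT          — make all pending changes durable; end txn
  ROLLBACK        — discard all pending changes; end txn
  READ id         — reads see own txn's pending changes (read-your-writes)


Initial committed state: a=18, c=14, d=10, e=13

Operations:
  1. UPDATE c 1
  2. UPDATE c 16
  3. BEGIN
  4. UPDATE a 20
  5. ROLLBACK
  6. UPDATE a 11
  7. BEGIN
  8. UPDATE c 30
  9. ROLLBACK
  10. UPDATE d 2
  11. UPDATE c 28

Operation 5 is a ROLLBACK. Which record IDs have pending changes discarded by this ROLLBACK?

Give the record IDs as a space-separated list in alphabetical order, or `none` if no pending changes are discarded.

Initial committed: {a=18, c=14, d=10, e=13}
Op 1: UPDATE c=1 (auto-commit; committed c=1)
Op 2: UPDATE c=16 (auto-commit; committed c=16)
Op 3: BEGIN: in_txn=True, pending={}
Op 4: UPDATE a=20 (pending; pending now {a=20})
Op 5: ROLLBACK: discarded pending ['a']; in_txn=False
Op 6: UPDATE a=11 (auto-commit; committed a=11)
Op 7: BEGIN: in_txn=True, pending={}
Op 8: UPDATE c=30 (pending; pending now {c=30})
Op 9: ROLLBACK: discarded pending ['c']; in_txn=False
Op 10: UPDATE d=2 (auto-commit; committed d=2)
Op 11: UPDATE c=28 (auto-commit; committed c=28)
ROLLBACK at op 5 discards: ['a']

Answer: a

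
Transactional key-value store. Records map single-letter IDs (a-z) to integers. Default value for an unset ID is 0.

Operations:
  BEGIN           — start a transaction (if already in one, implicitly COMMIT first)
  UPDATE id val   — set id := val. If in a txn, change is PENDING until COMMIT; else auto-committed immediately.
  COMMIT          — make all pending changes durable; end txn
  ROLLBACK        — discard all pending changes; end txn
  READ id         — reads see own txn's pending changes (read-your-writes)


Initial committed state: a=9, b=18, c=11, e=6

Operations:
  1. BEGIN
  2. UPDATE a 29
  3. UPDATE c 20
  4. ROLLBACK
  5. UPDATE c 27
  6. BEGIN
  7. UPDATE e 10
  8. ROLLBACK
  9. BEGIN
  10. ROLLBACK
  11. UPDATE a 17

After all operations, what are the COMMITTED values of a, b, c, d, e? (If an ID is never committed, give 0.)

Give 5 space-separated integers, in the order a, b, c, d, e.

Initial committed: {a=9, b=18, c=11, e=6}
Op 1: BEGIN: in_txn=True, pending={}
Op 2: UPDATE a=29 (pending; pending now {a=29})
Op 3: UPDATE c=20 (pending; pending now {a=29, c=20})
Op 4: ROLLBACK: discarded pending ['a', 'c']; in_txn=False
Op 5: UPDATE c=27 (auto-commit; committed c=27)
Op 6: BEGIN: in_txn=True, pending={}
Op 7: UPDATE e=10 (pending; pending now {e=10})
Op 8: ROLLBACK: discarded pending ['e']; in_txn=False
Op 9: BEGIN: in_txn=True, pending={}
Op 10: ROLLBACK: discarded pending []; in_txn=False
Op 11: UPDATE a=17 (auto-commit; committed a=17)
Final committed: {a=17, b=18, c=27, e=6}

Answer: 17 18 27 0 6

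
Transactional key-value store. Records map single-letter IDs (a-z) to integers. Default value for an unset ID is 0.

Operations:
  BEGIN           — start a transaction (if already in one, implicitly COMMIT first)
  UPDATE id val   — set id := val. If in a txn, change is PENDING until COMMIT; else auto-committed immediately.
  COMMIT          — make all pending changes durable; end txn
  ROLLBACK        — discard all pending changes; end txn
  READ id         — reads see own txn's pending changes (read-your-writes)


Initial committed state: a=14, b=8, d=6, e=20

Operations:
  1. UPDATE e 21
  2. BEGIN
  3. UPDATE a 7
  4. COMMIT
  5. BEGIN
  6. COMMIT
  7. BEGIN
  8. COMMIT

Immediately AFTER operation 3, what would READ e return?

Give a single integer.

Initial committed: {a=14, b=8, d=6, e=20}
Op 1: UPDATE e=21 (auto-commit; committed e=21)
Op 2: BEGIN: in_txn=True, pending={}
Op 3: UPDATE a=7 (pending; pending now {a=7})
After op 3: visible(e) = 21 (pending={a=7}, committed={a=14, b=8, d=6, e=21})

Answer: 21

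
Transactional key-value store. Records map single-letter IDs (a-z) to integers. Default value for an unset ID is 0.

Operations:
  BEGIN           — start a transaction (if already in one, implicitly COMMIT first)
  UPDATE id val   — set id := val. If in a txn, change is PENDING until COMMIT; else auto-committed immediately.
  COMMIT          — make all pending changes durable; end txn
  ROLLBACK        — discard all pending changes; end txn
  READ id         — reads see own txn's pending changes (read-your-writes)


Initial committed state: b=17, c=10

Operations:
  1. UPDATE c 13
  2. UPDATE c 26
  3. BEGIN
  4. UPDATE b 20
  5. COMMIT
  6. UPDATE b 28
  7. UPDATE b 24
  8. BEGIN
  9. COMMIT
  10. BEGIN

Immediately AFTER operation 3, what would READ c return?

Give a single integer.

Answer: 26

Derivation:
Initial committed: {b=17, c=10}
Op 1: UPDATE c=13 (auto-commit; committed c=13)
Op 2: UPDATE c=26 (auto-commit; committed c=26)
Op 3: BEGIN: in_txn=True, pending={}
After op 3: visible(c) = 26 (pending={}, committed={b=17, c=26})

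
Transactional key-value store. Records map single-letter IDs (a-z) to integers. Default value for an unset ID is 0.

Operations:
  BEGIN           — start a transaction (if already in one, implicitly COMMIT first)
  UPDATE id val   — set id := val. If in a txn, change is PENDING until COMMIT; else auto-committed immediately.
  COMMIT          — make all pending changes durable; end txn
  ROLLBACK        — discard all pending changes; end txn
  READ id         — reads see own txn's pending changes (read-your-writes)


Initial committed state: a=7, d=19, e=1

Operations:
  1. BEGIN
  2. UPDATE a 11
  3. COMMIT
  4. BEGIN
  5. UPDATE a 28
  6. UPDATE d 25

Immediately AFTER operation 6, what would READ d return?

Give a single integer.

Initial committed: {a=7, d=19, e=1}
Op 1: BEGIN: in_txn=True, pending={}
Op 2: UPDATE a=11 (pending; pending now {a=11})
Op 3: COMMIT: merged ['a'] into committed; committed now {a=11, d=19, e=1}
Op 4: BEGIN: in_txn=True, pending={}
Op 5: UPDATE a=28 (pending; pending now {a=28})
Op 6: UPDATE d=25 (pending; pending now {a=28, d=25})
After op 6: visible(d) = 25 (pending={a=28, d=25}, committed={a=11, d=19, e=1})

Answer: 25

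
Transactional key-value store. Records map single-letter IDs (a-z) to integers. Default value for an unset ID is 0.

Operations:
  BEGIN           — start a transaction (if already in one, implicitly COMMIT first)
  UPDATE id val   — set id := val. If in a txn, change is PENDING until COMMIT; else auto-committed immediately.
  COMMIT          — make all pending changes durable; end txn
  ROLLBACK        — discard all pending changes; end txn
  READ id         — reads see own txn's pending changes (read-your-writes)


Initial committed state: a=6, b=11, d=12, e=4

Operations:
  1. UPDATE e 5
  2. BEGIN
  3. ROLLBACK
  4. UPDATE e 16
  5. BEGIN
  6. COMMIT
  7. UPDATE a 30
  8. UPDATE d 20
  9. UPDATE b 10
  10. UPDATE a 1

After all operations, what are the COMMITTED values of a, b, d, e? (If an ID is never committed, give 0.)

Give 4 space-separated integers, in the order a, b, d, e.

Answer: 1 10 20 16

Derivation:
Initial committed: {a=6, b=11, d=12, e=4}
Op 1: UPDATE e=5 (auto-commit; committed e=5)
Op 2: BEGIN: in_txn=True, pending={}
Op 3: ROLLBACK: discarded pending []; in_txn=False
Op 4: UPDATE e=16 (auto-commit; committed e=16)
Op 5: BEGIN: in_txn=True, pending={}
Op 6: COMMIT: merged [] into committed; committed now {a=6, b=11, d=12, e=16}
Op 7: UPDATE a=30 (auto-commit; committed a=30)
Op 8: UPDATE d=20 (auto-commit; committed d=20)
Op 9: UPDATE b=10 (auto-commit; committed b=10)
Op 10: UPDATE a=1 (auto-commit; committed a=1)
Final committed: {a=1, b=10, d=20, e=16}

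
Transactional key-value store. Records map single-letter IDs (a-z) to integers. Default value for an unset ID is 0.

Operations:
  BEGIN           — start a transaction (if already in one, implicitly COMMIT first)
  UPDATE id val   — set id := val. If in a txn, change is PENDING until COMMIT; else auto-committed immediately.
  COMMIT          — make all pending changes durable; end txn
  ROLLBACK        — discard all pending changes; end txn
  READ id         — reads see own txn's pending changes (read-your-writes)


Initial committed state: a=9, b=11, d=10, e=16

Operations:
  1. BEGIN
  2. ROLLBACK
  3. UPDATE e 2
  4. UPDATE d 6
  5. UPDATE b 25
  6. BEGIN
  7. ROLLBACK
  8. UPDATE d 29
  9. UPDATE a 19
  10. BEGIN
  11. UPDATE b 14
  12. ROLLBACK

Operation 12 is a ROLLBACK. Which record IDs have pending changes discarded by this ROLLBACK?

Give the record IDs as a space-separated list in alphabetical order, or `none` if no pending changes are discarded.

Answer: b

Derivation:
Initial committed: {a=9, b=11, d=10, e=16}
Op 1: BEGIN: in_txn=True, pending={}
Op 2: ROLLBACK: discarded pending []; in_txn=False
Op 3: UPDATE e=2 (auto-commit; committed e=2)
Op 4: UPDATE d=6 (auto-commit; committed d=6)
Op 5: UPDATE b=25 (auto-commit; committed b=25)
Op 6: BEGIN: in_txn=True, pending={}
Op 7: ROLLBACK: discarded pending []; in_txn=False
Op 8: UPDATE d=29 (auto-commit; committed d=29)
Op 9: UPDATE a=19 (auto-commit; committed a=19)
Op 10: BEGIN: in_txn=True, pending={}
Op 11: UPDATE b=14 (pending; pending now {b=14})
Op 12: ROLLBACK: discarded pending ['b']; in_txn=False
ROLLBACK at op 12 discards: ['b']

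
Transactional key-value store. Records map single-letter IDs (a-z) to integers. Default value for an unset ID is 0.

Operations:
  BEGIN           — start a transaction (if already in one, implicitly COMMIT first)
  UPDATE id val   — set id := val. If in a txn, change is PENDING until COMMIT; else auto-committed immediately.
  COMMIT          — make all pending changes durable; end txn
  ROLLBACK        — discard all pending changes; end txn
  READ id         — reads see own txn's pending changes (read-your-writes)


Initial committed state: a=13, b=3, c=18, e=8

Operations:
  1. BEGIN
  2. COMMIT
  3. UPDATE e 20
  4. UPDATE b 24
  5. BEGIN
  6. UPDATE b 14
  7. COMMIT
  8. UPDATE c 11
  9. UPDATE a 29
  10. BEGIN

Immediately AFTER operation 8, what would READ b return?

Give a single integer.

Answer: 14

Derivation:
Initial committed: {a=13, b=3, c=18, e=8}
Op 1: BEGIN: in_txn=True, pending={}
Op 2: COMMIT: merged [] into committed; committed now {a=13, b=3, c=18, e=8}
Op 3: UPDATE e=20 (auto-commit; committed e=20)
Op 4: UPDATE b=24 (auto-commit; committed b=24)
Op 5: BEGIN: in_txn=True, pending={}
Op 6: UPDATE b=14 (pending; pending now {b=14})
Op 7: COMMIT: merged ['b'] into committed; committed now {a=13, b=14, c=18, e=20}
Op 8: UPDATE c=11 (auto-commit; committed c=11)
After op 8: visible(b) = 14 (pending={}, committed={a=13, b=14, c=11, e=20})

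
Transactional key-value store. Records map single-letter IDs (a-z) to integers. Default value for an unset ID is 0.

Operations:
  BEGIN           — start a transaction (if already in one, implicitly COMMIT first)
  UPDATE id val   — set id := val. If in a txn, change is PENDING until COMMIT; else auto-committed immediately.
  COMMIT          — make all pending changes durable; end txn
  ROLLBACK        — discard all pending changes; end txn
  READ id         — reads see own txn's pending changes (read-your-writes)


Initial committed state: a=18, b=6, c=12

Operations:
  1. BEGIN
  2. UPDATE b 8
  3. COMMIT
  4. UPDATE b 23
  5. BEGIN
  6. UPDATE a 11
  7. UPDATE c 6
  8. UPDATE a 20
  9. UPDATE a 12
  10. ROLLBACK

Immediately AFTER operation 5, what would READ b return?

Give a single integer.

Answer: 23

Derivation:
Initial committed: {a=18, b=6, c=12}
Op 1: BEGIN: in_txn=True, pending={}
Op 2: UPDATE b=8 (pending; pending now {b=8})
Op 3: COMMIT: merged ['b'] into committed; committed now {a=18, b=8, c=12}
Op 4: UPDATE b=23 (auto-commit; committed b=23)
Op 5: BEGIN: in_txn=True, pending={}
After op 5: visible(b) = 23 (pending={}, committed={a=18, b=23, c=12})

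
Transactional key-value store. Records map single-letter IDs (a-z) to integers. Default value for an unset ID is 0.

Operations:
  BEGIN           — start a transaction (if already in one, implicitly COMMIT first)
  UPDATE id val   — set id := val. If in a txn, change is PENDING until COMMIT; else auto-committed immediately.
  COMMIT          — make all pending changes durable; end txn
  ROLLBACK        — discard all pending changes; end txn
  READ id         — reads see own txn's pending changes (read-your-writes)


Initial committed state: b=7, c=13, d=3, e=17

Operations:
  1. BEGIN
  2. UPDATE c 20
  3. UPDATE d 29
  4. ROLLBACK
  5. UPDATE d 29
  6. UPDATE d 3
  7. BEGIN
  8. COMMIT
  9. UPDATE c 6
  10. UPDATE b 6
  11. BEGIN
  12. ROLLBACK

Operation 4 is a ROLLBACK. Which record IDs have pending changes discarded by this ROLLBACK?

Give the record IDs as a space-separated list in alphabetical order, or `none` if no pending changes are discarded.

Answer: c d

Derivation:
Initial committed: {b=7, c=13, d=3, e=17}
Op 1: BEGIN: in_txn=True, pending={}
Op 2: UPDATE c=20 (pending; pending now {c=20})
Op 3: UPDATE d=29 (pending; pending now {c=20, d=29})
Op 4: ROLLBACK: discarded pending ['c', 'd']; in_txn=False
Op 5: UPDATE d=29 (auto-commit; committed d=29)
Op 6: UPDATE d=3 (auto-commit; committed d=3)
Op 7: BEGIN: in_txn=True, pending={}
Op 8: COMMIT: merged [] into committed; committed now {b=7, c=13, d=3, e=17}
Op 9: UPDATE c=6 (auto-commit; committed c=6)
Op 10: UPDATE b=6 (auto-commit; committed b=6)
Op 11: BEGIN: in_txn=True, pending={}
Op 12: ROLLBACK: discarded pending []; in_txn=False
ROLLBACK at op 4 discards: ['c', 'd']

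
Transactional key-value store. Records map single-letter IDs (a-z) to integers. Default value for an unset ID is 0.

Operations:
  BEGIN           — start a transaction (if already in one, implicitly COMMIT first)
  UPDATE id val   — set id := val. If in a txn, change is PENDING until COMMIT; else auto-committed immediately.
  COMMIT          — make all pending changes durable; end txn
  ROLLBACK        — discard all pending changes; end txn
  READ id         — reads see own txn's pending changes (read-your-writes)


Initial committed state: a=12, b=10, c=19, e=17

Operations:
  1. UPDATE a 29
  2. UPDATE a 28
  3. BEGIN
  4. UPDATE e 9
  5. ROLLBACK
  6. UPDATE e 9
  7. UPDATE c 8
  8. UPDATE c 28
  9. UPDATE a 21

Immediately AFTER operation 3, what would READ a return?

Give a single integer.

Initial committed: {a=12, b=10, c=19, e=17}
Op 1: UPDATE a=29 (auto-commit; committed a=29)
Op 2: UPDATE a=28 (auto-commit; committed a=28)
Op 3: BEGIN: in_txn=True, pending={}
After op 3: visible(a) = 28 (pending={}, committed={a=28, b=10, c=19, e=17})

Answer: 28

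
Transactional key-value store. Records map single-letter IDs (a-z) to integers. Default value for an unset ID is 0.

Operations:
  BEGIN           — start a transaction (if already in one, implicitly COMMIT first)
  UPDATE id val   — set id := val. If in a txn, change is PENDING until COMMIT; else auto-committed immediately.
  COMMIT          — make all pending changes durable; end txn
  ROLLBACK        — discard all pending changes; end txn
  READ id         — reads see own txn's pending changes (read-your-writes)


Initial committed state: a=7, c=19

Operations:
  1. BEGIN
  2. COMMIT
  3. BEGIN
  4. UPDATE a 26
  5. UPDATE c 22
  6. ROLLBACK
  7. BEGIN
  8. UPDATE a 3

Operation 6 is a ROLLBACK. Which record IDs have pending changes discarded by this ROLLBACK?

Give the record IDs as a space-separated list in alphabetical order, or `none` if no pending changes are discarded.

Initial committed: {a=7, c=19}
Op 1: BEGIN: in_txn=True, pending={}
Op 2: COMMIT: merged [] into committed; committed now {a=7, c=19}
Op 3: BEGIN: in_txn=True, pending={}
Op 4: UPDATE a=26 (pending; pending now {a=26})
Op 5: UPDATE c=22 (pending; pending now {a=26, c=22})
Op 6: ROLLBACK: discarded pending ['a', 'c']; in_txn=False
Op 7: BEGIN: in_txn=True, pending={}
Op 8: UPDATE a=3 (pending; pending now {a=3})
ROLLBACK at op 6 discards: ['a', 'c']

Answer: a c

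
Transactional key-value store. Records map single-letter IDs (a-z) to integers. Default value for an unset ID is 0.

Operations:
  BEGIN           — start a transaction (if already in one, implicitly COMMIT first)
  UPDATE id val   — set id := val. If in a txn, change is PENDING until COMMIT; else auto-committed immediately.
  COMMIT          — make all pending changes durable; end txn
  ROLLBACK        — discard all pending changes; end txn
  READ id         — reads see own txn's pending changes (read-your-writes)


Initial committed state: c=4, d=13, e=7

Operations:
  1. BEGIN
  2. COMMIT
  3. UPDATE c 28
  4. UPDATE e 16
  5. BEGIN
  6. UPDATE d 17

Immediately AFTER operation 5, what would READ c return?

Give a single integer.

Initial committed: {c=4, d=13, e=7}
Op 1: BEGIN: in_txn=True, pending={}
Op 2: COMMIT: merged [] into committed; committed now {c=4, d=13, e=7}
Op 3: UPDATE c=28 (auto-commit; committed c=28)
Op 4: UPDATE e=16 (auto-commit; committed e=16)
Op 5: BEGIN: in_txn=True, pending={}
After op 5: visible(c) = 28 (pending={}, committed={c=28, d=13, e=16})

Answer: 28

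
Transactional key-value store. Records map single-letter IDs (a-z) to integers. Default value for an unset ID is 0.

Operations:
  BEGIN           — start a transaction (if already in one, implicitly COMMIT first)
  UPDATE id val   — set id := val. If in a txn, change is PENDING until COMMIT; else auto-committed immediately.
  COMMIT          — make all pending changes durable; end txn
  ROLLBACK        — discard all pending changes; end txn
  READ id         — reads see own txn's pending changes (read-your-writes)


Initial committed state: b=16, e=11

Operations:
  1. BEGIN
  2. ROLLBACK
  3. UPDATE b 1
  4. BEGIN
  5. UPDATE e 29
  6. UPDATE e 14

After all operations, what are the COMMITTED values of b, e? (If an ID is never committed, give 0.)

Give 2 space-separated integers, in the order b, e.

Answer: 1 11

Derivation:
Initial committed: {b=16, e=11}
Op 1: BEGIN: in_txn=True, pending={}
Op 2: ROLLBACK: discarded pending []; in_txn=False
Op 3: UPDATE b=1 (auto-commit; committed b=1)
Op 4: BEGIN: in_txn=True, pending={}
Op 5: UPDATE e=29 (pending; pending now {e=29})
Op 6: UPDATE e=14 (pending; pending now {e=14})
Final committed: {b=1, e=11}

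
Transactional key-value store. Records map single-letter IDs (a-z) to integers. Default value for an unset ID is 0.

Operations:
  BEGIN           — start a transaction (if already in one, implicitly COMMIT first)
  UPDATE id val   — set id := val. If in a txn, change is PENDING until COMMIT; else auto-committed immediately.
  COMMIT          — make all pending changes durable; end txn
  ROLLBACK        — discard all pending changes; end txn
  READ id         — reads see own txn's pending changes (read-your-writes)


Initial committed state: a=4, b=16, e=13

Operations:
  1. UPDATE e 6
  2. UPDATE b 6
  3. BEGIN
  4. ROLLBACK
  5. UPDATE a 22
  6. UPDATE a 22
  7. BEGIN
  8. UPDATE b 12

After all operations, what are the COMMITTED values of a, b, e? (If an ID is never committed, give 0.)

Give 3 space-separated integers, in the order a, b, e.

Initial committed: {a=4, b=16, e=13}
Op 1: UPDATE e=6 (auto-commit; committed e=6)
Op 2: UPDATE b=6 (auto-commit; committed b=6)
Op 3: BEGIN: in_txn=True, pending={}
Op 4: ROLLBACK: discarded pending []; in_txn=False
Op 5: UPDATE a=22 (auto-commit; committed a=22)
Op 6: UPDATE a=22 (auto-commit; committed a=22)
Op 7: BEGIN: in_txn=True, pending={}
Op 8: UPDATE b=12 (pending; pending now {b=12})
Final committed: {a=22, b=6, e=6}

Answer: 22 6 6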